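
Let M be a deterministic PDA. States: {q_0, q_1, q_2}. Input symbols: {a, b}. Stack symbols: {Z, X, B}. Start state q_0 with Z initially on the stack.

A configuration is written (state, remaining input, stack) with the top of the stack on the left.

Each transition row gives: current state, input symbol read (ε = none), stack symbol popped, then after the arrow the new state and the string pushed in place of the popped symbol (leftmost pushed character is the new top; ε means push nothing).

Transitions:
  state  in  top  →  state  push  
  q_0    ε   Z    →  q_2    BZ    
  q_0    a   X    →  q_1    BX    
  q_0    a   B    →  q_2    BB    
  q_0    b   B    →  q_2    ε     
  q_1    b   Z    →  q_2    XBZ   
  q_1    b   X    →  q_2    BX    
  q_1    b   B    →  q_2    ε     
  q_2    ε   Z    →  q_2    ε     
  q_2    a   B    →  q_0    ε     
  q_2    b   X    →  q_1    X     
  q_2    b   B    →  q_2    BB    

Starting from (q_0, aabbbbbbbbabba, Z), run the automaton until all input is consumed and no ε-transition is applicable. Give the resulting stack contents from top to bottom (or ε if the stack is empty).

(q_0, aabbbbbbbbabba, Z) ⊢ (q_2, aabbbbbbbbabba, BZ) ⊢ (q_0, abbbbbbbbabba, Z) ⊢ (q_2, abbbbbbbbabba, BZ) ⊢ (q_0, bbbbbbbbabba, Z) ⊢ (q_2, bbbbbbbbabba, BZ) ⊢ (q_2, bbbbbbbabba, BBZ) ⊢ (q_2, bbbbbbabba, BBBZ) ⊢ (q_2, bbbbbabba, BBBBZ) ⊢ (q_2, bbbbabba, BBBBBZ) ⊢ (q_2, bbbabba, BBBBBBZ) ⊢ (q_2, bbabba, BBBBBBBZ) ⊢ (q_2, babba, BBBBBBBBZ) ⊢ (q_2, abba, BBBBBBBBBZ) ⊢ (q_0, bba, BBBBBBBBZ) ⊢ (q_2, ba, BBBBBBBZ) ⊢ (q_2, a, BBBBBBBBZ) ⊢ (q_0, ε, BBBBBBBZ)
All input consumed in state q_0 with stack BBBBBBBZ.

BBBBBBBZ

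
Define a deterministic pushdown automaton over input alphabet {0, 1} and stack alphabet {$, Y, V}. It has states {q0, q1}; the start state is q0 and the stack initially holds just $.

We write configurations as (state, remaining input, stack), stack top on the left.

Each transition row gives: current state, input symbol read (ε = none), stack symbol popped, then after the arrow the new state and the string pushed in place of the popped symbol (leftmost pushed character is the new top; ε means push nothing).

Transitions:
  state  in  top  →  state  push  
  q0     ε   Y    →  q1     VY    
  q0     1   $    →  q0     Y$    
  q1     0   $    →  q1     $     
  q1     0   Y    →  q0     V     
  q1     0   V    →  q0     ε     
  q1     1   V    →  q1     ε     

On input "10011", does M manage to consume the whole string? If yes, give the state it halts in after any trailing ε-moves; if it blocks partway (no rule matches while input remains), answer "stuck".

stuck

(q0, 10011, $)
  read 1, top $: go to q0, push Y$ → (q0, 0011, Y$)
  ε-move, top Y: go to q1, push VY → (q1, 0011, VY$)
  read 0, top V: go to q0, push ε → (q0, 011, Y$)
  ε-move, top Y: go to q1, push VY → (q1, 011, VY$)
  read 0, top V: go to q0, push ε → (q0, 11, Y$)
  ε-move, top Y: go to q1, push VY → (q1, 11, VY$)
  read 1, top V: go to q1, push ε → (q1, 1, Y$)
No transition for (q1, 1, top Y); M blocks with input 1 remaining.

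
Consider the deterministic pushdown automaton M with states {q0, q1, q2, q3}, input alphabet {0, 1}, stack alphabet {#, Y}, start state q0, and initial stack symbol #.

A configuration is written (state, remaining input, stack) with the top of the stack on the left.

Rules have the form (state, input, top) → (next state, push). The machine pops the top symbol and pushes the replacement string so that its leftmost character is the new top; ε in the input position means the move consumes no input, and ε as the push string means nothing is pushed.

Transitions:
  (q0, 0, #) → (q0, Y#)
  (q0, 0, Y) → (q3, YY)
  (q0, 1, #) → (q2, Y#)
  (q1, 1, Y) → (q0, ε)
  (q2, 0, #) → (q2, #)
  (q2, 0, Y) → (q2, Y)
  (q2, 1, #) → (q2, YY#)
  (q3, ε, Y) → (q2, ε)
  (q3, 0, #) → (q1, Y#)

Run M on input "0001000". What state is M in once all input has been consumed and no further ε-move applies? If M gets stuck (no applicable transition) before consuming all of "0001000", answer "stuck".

stuck

(q0, 0001000, #) ⊢ (q0, 001000, Y#) ⊢ (q3, 01000, YY#) ⊢ (q2, 01000, Y#) ⊢ (q2, 1000, Y#)
No transition for (q2, 1, top Y); M blocks with input 1000 remaining.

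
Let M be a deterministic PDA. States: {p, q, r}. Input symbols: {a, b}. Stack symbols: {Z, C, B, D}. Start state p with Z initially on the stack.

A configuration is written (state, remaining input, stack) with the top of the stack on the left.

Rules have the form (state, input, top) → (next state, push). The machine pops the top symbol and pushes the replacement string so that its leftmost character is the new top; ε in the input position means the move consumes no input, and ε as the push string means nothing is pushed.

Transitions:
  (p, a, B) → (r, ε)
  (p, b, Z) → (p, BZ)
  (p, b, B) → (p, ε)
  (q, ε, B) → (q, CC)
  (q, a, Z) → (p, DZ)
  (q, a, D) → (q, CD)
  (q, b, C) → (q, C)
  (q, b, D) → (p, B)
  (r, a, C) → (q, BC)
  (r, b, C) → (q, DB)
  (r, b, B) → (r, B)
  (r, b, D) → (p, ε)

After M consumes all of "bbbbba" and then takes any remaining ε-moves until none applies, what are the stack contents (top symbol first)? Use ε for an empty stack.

Z

(p, bbbbba, Z)
  read b, top Z: go to p, push BZ → (p, bbbba, BZ)
  read b, top B: go to p, push ε → (p, bbba, Z)
  read b, top Z: go to p, push BZ → (p, bba, BZ)
  read b, top B: go to p, push ε → (p, ba, Z)
  read b, top Z: go to p, push BZ → (p, a, BZ)
  read a, top B: go to r, push ε → (r, ε, Z)
All input consumed in state r with stack Z.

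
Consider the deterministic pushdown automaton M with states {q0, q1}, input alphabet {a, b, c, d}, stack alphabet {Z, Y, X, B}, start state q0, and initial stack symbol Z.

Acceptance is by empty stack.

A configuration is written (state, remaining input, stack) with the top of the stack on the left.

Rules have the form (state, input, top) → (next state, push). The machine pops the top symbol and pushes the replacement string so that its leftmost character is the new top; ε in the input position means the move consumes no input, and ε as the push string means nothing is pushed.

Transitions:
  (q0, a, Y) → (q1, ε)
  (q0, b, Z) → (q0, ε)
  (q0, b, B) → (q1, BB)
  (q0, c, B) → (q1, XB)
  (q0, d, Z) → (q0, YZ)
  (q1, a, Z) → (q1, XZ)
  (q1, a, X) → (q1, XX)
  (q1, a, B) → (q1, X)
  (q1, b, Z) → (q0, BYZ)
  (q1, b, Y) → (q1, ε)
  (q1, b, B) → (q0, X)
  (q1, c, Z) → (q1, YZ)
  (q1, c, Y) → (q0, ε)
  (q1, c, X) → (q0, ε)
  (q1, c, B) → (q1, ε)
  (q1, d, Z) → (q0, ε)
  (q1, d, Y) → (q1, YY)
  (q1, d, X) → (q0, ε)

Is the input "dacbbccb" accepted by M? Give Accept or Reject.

(q0, dacbbccb, Z)
  read d, top Z: go to q0, push YZ → (q0, acbbccb, YZ)
  read a, top Y: go to q1, push ε → (q1, cbbccb, Z)
  read c, top Z: go to q1, push YZ → (q1, bbccb, YZ)
  read b, top Y: go to q1, push ε → (q1, bccb, Z)
  read b, top Z: go to q0, push BYZ → (q0, ccb, BYZ)
  read c, top B: go to q1, push XB → (q1, cb, XBYZ)
  read c, top X: go to q0, push ε → (q0, b, BYZ)
  read b, top B: go to q1, push BB → (q1, ε, BBYZ)
All input consumed; stack is BBYZ, not empty, and no further ε-move applies.

Reject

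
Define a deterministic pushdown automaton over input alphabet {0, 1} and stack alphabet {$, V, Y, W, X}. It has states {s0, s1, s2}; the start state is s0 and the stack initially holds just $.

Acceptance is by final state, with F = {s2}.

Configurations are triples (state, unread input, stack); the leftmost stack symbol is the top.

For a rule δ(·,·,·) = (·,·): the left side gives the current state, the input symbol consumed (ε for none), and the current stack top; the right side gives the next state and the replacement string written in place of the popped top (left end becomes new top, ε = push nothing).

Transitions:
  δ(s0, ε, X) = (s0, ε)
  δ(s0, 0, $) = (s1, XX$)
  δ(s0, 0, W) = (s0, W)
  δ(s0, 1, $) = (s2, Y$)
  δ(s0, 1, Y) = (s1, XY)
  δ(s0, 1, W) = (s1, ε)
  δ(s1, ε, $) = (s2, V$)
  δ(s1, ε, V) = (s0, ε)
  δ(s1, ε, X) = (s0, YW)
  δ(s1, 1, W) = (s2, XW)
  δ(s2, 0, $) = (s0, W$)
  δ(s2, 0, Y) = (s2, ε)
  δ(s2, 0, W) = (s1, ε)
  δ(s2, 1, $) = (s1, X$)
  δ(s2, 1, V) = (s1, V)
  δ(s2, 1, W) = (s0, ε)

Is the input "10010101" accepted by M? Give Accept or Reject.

(s0, 10010101, $)
  read 1, top $: go to s2, push Y$ → (s2, 0010101, Y$)
  read 0, top Y: go to s2, push ε → (s2, 010101, $)
  read 0, top $: go to s0, push W$ → (s0, 10101, W$)
  read 1, top W: go to s1, push ε → (s1, 0101, $)
  ε-move, top $: go to s2, push V$ → (s2, 0101, V$)
No transition applies at (s2, 0101, V$); input not fully consumed.

Reject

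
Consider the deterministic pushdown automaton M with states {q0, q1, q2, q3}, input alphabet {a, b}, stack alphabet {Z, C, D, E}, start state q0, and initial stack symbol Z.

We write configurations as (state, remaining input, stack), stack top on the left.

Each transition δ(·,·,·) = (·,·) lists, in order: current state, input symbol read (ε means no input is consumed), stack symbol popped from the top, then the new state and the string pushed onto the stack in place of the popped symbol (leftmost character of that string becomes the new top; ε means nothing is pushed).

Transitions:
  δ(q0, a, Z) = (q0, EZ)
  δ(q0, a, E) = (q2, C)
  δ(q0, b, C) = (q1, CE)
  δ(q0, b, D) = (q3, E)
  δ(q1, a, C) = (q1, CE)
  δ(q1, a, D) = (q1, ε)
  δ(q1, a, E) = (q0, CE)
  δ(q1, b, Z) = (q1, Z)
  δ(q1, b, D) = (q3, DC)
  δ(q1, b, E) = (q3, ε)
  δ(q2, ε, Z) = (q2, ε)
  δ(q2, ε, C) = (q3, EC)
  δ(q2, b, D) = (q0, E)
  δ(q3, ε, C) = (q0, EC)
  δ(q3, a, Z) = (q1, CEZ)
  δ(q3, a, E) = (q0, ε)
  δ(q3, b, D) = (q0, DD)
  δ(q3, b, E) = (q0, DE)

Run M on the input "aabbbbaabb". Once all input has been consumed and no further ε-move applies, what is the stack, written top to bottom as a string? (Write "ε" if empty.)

(q0, aabbbbaabb, Z) ⊢ (q0, abbbbaabb, EZ) ⊢ (q2, bbbbaabb, CZ) ⊢ (q3, bbbbaabb, ECZ) ⊢ (q0, bbbaabb, DECZ) ⊢ (q3, bbaabb, EECZ) ⊢ (q0, baabb, DEECZ) ⊢ (q3, aabb, EEECZ) ⊢ (q0, abb, EECZ) ⊢ (q2, bb, CECZ) ⊢ (q3, bb, ECECZ) ⊢ (q0, b, DECECZ) ⊢ (q3, ε, EECECZ)
All input consumed in state q3 with stack EECECZ.

EECECZ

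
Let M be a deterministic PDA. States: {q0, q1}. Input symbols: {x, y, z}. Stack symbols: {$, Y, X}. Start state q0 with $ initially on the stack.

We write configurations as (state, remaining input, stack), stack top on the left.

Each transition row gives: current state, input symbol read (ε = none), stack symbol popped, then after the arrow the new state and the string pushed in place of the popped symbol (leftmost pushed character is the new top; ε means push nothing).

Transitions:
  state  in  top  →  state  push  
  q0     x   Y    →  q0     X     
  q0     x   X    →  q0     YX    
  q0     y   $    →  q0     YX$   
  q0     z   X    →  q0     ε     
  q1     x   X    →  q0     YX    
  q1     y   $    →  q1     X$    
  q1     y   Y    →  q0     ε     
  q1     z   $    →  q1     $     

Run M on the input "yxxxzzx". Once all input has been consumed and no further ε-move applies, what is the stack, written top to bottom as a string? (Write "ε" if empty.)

(q0, yxxxzzx, $)
  read y, top $: go to q0, push YX$ → (q0, xxxzzx, YX$)
  read x, top Y: go to q0, push X → (q0, xxzzx, XX$)
  read x, top X: go to q0, push YX → (q0, xzzx, YXX$)
  read x, top Y: go to q0, push X → (q0, zzx, XXX$)
  read z, top X: go to q0, push ε → (q0, zx, XX$)
  read z, top X: go to q0, push ε → (q0, x, X$)
  read x, top X: go to q0, push YX → (q0, ε, YX$)
All input consumed in state q0 with stack YX$.

YX$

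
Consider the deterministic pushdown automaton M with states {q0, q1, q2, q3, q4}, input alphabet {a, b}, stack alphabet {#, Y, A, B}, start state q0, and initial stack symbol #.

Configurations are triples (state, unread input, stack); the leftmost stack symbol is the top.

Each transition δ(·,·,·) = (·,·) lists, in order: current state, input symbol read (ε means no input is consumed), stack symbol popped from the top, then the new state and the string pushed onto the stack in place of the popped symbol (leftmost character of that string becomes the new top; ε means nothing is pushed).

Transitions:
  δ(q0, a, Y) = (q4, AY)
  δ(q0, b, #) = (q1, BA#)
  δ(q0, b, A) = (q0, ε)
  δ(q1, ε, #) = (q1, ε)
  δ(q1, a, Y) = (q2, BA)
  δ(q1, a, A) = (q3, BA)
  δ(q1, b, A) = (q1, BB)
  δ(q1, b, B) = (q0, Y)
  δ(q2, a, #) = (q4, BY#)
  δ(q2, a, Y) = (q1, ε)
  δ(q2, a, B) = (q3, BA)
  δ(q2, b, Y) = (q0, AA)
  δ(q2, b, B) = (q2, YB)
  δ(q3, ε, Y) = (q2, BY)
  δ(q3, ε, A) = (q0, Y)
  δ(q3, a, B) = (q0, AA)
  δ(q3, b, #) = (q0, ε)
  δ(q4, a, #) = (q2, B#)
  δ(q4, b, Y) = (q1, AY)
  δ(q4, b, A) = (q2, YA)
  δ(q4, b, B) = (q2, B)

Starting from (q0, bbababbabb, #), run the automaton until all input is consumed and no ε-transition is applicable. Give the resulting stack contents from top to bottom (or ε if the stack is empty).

(q0, bbababbabb, #)
  read b, top #: go to q1, push BA# → (q1, bababbabb, BA#)
  read b, top B: go to q0, push Y → (q0, ababbabb, YA#)
  read a, top Y: go to q4, push AY → (q4, babbabb, AYA#)
  read b, top A: go to q2, push YA → (q2, abbabb, YAYA#)
  read a, top Y: go to q1, push ε → (q1, bbabb, AYA#)
  read b, top A: go to q1, push BB → (q1, babb, BBYA#)
  read b, top B: go to q0, push Y → (q0, abb, YBYA#)
  read a, top Y: go to q4, push AY → (q4, bb, AYBYA#)
  read b, top A: go to q2, push YA → (q2, b, YAYBYA#)
  read b, top Y: go to q0, push AA → (q0, ε, AAAYBYA#)
All input consumed in state q0 with stack AAAYBYA#.

AAAYBYA#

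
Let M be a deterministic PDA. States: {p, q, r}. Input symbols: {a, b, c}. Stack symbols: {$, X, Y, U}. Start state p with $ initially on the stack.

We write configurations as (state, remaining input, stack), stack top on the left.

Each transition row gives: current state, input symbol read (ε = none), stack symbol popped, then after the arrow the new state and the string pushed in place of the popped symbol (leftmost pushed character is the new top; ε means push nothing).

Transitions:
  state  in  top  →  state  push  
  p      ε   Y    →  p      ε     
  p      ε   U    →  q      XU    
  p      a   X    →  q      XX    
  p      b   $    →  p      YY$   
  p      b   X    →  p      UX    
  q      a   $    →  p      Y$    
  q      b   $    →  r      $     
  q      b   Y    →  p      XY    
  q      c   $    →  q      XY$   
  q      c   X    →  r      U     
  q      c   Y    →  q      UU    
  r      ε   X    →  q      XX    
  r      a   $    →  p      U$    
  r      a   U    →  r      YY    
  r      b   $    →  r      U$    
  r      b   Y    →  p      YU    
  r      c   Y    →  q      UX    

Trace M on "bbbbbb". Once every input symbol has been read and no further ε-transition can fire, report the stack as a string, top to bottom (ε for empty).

(p, bbbbbb, $) ⊢ (p, bbbbb, YY$) ⊢ (p, bbbbb, Y$) ⊢ (p, bbbbb, $) ⊢ (p, bbbb, YY$) ⊢ (p, bbbb, Y$) ⊢ (p, bbbb, $) ⊢ (p, bbb, YY$) ⊢ (p, bbb, Y$) ⊢ (p, bbb, $) ⊢ (p, bb, YY$) ⊢ (p, bb, Y$) ⊢ (p, bb, $) ⊢ (p, b, YY$) ⊢ (p, b, Y$) ⊢ (p, b, $) ⊢ (p, ε, YY$) ⊢ (p, ε, Y$) ⊢ (p, ε, $)
All input consumed in state p with stack $.

$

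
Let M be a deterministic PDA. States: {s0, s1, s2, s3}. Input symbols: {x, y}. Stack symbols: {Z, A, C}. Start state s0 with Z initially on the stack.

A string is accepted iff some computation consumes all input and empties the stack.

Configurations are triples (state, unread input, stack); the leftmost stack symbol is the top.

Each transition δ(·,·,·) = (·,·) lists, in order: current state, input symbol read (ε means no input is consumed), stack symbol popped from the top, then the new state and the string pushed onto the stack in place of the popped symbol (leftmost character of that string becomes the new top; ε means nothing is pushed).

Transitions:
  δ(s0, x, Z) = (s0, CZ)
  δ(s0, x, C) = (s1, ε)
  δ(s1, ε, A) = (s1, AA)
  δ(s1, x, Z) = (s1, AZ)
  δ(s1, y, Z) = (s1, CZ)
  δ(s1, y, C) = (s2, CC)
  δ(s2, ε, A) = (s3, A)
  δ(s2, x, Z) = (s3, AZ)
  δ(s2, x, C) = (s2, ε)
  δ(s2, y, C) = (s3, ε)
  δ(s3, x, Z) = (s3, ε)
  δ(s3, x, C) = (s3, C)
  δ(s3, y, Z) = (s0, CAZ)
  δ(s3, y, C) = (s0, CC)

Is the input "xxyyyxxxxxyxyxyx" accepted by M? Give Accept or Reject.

(s0, xxyyyxxxxxyxyxyx, Z)
  read x, top Z: go to s0, push CZ → (s0, xyyyxxxxxyxyxyx, CZ)
  read x, top C: go to s1, push ε → (s1, yyyxxxxxyxyxyx, Z)
  read y, top Z: go to s1, push CZ → (s1, yyxxxxxyxyxyx, CZ)
  read y, top C: go to s2, push CC → (s2, yxxxxxyxyxyx, CCZ)
  read y, top C: go to s3, push ε → (s3, xxxxxyxyxyx, CZ)
  read x, top C: go to s3, push C → (s3, xxxxyxyxyx, CZ)
  read x, top C: go to s3, push C → (s3, xxxyxyxyx, CZ)
  read x, top C: go to s3, push C → (s3, xxyxyxyx, CZ)
  read x, top C: go to s3, push C → (s3, xyxyxyx, CZ)
  read x, top C: go to s3, push C → (s3, yxyxyx, CZ)
  read y, top C: go to s0, push CC → (s0, xyxyx, CCZ)
  read x, top C: go to s1, push ε → (s1, yxyx, CZ)
  read y, top C: go to s2, push CC → (s2, xyx, CCZ)
  read x, top C: go to s2, push ε → (s2, yx, CZ)
  read y, top C: go to s3, push ε → (s3, x, Z)
  read x, top Z: go to s3, push ε → (s3, ε, ε)
All input consumed and the stack is empty.

Accept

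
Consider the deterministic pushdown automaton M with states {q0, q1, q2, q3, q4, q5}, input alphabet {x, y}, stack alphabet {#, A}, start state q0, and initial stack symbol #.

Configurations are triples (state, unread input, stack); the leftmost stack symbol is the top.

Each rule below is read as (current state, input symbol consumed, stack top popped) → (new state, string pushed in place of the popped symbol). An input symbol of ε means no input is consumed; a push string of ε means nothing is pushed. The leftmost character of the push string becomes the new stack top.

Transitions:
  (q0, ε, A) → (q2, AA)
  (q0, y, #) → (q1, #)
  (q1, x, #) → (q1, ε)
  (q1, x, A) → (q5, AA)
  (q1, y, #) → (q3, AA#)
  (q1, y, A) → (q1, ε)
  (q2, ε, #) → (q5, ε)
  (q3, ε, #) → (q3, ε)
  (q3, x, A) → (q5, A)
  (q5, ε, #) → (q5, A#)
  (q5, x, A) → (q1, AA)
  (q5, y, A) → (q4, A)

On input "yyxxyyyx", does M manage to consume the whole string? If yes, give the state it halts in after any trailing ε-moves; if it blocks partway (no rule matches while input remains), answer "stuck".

(q0, yyxxyyyx, #)
  read y, top #: go to q1, push # → (q1, yxxyyyx, #)
  read y, top #: go to q3, push AA# → (q3, xxyyyx, AA#)
  read x, top A: go to q5, push A → (q5, xyyyx, AA#)
  read x, top A: go to q1, push AA → (q1, yyyx, AAA#)
  read y, top A: go to q1, push ε → (q1, yyx, AA#)
  read y, top A: go to q1, push ε → (q1, yx, A#)
  read y, top A: go to q1, push ε → (q1, x, #)
  read x, top #: go to q1, push ε → (q1, ε, ε)
All input consumed; M is in state q1.

q1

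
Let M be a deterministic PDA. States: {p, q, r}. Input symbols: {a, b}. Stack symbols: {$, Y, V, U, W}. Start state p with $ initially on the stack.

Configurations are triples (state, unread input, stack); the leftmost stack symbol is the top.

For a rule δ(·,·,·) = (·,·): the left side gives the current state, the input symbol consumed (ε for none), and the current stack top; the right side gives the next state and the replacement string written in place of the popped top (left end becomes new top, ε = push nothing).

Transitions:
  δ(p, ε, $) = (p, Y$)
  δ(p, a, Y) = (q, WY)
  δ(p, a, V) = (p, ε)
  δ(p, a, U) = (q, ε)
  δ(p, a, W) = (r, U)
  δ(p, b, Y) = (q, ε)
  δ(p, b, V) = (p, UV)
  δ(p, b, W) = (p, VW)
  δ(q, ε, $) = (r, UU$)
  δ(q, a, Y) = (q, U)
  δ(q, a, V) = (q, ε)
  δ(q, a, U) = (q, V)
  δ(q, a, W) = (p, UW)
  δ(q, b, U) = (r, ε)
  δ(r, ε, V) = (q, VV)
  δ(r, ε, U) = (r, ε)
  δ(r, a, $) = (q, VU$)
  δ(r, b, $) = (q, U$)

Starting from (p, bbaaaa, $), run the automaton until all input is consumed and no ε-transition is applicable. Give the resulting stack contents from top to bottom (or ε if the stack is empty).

U$

(p, bbaaaa, $)
  ε-move, top $: go to p, push Y$ → (p, bbaaaa, Y$)
  read b, top Y: go to q, push ε → (q, baaaa, $)
  ε-move, top $: go to r, push UU$ → (r, baaaa, UU$)
  ε-move, top U: go to r, push ε → (r, baaaa, U$)
  ε-move, top U: go to r, push ε → (r, baaaa, $)
  read b, top $: go to q, push U$ → (q, aaaa, U$)
  read a, top U: go to q, push V → (q, aaa, V$)
  read a, top V: go to q, push ε → (q, aa, $)
  ε-move, top $: go to r, push UU$ → (r, aa, UU$)
  ε-move, top U: go to r, push ε → (r, aa, U$)
  ε-move, top U: go to r, push ε → (r, aa, $)
  read a, top $: go to q, push VU$ → (q, a, VU$)
  read a, top V: go to q, push ε → (q, ε, U$)
All input consumed in state q with stack U$.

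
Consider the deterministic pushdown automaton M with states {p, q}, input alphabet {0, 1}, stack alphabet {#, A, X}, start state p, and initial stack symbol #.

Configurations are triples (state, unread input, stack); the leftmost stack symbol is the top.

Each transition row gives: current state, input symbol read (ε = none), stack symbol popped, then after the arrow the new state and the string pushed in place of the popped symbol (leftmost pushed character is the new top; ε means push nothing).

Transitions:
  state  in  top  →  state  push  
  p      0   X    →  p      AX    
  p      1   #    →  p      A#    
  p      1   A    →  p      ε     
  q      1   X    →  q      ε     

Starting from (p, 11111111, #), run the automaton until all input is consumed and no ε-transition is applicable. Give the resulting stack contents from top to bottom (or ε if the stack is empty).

(p, 11111111, #) ⊢ (p, 1111111, A#) ⊢ (p, 111111, #) ⊢ (p, 11111, A#) ⊢ (p, 1111, #) ⊢ (p, 111, A#) ⊢ (p, 11, #) ⊢ (p, 1, A#) ⊢ (p, ε, #)
All input consumed in state p with stack #.

#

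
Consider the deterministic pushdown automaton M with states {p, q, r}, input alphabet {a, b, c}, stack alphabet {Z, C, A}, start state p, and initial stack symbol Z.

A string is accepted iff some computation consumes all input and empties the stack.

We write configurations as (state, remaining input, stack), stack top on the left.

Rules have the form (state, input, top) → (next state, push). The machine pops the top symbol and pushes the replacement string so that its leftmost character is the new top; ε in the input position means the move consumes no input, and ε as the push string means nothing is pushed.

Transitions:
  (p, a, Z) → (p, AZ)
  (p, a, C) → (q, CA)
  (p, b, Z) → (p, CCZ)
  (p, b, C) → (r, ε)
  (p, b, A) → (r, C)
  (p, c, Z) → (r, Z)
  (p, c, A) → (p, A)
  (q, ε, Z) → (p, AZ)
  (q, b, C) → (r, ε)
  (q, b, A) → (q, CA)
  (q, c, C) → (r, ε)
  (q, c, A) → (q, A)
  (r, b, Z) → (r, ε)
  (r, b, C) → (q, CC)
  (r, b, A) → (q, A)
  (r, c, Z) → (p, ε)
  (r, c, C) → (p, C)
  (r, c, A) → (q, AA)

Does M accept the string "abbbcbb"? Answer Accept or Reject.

Accept

(p, abbbcbb, Z) ⊢ (p, bbbcbb, AZ) ⊢ (r, bbcbb, CZ) ⊢ (q, bcbb, CCZ) ⊢ (r, cbb, CZ) ⊢ (p, bb, CZ) ⊢ (r, b, Z) ⊢ (r, ε, ε)
All input consumed and the stack is empty.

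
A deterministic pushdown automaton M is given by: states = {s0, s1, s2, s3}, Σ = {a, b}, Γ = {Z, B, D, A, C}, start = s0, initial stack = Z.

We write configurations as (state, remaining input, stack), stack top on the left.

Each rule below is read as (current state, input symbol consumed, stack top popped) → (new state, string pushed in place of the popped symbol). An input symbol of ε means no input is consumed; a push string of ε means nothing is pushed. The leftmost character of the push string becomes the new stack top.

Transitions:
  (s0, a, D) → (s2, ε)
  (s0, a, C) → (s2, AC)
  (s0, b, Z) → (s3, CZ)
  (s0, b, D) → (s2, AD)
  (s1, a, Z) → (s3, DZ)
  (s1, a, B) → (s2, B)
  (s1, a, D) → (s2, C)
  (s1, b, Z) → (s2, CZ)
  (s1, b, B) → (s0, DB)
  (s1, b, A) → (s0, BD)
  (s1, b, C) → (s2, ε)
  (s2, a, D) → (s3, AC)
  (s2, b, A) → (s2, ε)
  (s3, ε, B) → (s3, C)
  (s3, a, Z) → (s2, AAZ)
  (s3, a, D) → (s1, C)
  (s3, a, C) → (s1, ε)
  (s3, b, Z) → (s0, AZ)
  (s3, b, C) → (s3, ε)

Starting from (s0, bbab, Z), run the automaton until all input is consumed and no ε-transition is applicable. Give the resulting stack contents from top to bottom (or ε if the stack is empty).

(s0, bbab, Z)
  read b, top Z: go to s3, push CZ → (s3, bab, CZ)
  read b, top C: go to s3, push ε → (s3, ab, Z)
  read a, top Z: go to s2, push AAZ → (s2, b, AAZ)
  read b, top A: go to s2, push ε → (s2, ε, AZ)
All input consumed in state s2 with stack AZ.

AZ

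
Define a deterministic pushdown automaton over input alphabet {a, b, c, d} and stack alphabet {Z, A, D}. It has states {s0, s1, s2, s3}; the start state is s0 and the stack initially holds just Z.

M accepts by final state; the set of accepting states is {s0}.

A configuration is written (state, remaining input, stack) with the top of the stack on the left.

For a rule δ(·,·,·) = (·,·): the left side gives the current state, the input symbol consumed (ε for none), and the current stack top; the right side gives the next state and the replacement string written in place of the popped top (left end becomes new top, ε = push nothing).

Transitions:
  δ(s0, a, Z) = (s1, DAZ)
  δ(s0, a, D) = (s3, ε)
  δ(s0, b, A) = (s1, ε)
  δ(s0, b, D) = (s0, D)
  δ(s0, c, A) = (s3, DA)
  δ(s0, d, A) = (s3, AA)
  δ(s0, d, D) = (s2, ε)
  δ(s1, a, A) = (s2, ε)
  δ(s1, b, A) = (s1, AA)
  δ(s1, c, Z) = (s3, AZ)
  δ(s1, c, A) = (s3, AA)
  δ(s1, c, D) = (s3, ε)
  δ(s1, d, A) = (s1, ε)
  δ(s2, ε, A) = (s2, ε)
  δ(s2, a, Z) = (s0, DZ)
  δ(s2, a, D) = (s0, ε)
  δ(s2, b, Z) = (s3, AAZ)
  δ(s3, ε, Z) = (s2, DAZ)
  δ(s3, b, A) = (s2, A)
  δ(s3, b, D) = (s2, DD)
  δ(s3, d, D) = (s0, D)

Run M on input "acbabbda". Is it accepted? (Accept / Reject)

(s0, acbabbda, Z)
  read a, top Z: go to s1, push DAZ → (s1, cbabbda, DAZ)
  read c, top D: go to s3, push ε → (s3, babbda, AZ)
  read b, top A: go to s2, push A → (s2, abbda, AZ)
  ε-move, top A: go to s2, push ε → (s2, abbda, Z)
  read a, top Z: go to s0, push DZ → (s0, bbda, DZ)
  read b, top D: go to s0, push D → (s0, bda, DZ)
  read b, top D: go to s0, push D → (s0, da, DZ)
  read d, top D: go to s2, push ε → (s2, a, Z)
  read a, top Z: go to s0, push DZ → (s0, ε, DZ)
All input consumed; state s0 ∈ F.

Accept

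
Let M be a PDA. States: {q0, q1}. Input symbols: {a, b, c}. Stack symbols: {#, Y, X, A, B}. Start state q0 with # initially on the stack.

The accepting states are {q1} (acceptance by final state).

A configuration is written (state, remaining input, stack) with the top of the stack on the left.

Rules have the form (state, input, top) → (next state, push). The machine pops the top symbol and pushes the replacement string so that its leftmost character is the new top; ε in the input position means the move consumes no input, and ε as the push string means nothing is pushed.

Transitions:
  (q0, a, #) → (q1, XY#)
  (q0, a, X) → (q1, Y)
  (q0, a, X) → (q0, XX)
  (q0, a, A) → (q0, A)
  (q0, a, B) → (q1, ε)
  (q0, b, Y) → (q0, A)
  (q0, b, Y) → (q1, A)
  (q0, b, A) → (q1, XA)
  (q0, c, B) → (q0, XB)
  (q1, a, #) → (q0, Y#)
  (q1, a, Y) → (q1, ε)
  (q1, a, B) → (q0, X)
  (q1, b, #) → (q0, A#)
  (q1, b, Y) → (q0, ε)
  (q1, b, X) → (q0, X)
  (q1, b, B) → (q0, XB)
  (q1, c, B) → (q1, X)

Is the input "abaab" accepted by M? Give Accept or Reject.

Reject

No computation consumes all input and reaches a final state.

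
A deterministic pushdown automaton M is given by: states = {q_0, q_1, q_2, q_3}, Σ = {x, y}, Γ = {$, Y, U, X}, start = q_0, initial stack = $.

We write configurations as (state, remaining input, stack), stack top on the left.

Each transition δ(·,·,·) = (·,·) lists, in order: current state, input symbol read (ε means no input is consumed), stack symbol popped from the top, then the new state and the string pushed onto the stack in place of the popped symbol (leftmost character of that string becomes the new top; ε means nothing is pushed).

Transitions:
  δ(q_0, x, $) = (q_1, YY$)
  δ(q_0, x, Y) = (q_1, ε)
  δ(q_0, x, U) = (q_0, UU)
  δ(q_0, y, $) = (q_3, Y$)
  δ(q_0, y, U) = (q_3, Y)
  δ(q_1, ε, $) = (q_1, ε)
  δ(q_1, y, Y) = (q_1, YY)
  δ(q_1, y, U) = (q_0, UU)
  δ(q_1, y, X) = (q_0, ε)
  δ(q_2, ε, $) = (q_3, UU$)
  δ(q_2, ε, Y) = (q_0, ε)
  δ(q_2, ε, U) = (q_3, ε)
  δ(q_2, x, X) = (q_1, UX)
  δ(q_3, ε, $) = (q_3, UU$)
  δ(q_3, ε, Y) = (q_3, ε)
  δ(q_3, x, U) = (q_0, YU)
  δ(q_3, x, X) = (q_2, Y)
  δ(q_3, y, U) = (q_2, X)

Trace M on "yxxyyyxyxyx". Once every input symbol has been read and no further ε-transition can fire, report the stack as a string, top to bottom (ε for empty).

(q_0, yxxyyyxyxyx, $)
  read y, top $: go to q_3, push Y$ → (q_3, xxyyyxyxyx, Y$)
  ε-move, top Y: go to q_3, push ε → (q_3, xxyyyxyxyx, $)
  ε-move, top $: go to q_3, push UU$ → (q_3, xxyyyxyxyx, UU$)
  read x, top U: go to q_0, push YU → (q_0, xyyyxyxyx, YUU$)
  read x, top Y: go to q_1, push ε → (q_1, yyyxyxyx, UU$)
  read y, top U: go to q_0, push UU → (q_0, yyxyxyx, UUU$)
  read y, top U: go to q_3, push Y → (q_3, yxyxyx, YUU$)
  ε-move, top Y: go to q_3, push ε → (q_3, yxyxyx, UU$)
  read y, top U: go to q_2, push X → (q_2, xyxyx, XU$)
  read x, top X: go to q_1, push UX → (q_1, yxyx, UXU$)
  read y, top U: go to q_0, push UU → (q_0, xyx, UUXU$)
  read x, top U: go to q_0, push UU → (q_0, yx, UUUXU$)
  read y, top U: go to q_3, push Y → (q_3, x, YUUXU$)
  ε-move, top Y: go to q_3, push ε → (q_3, x, UUXU$)
  read x, top U: go to q_0, push YU → (q_0, ε, YUUXU$)
All input consumed in state q_0 with stack YUUXU$.

YUUXU$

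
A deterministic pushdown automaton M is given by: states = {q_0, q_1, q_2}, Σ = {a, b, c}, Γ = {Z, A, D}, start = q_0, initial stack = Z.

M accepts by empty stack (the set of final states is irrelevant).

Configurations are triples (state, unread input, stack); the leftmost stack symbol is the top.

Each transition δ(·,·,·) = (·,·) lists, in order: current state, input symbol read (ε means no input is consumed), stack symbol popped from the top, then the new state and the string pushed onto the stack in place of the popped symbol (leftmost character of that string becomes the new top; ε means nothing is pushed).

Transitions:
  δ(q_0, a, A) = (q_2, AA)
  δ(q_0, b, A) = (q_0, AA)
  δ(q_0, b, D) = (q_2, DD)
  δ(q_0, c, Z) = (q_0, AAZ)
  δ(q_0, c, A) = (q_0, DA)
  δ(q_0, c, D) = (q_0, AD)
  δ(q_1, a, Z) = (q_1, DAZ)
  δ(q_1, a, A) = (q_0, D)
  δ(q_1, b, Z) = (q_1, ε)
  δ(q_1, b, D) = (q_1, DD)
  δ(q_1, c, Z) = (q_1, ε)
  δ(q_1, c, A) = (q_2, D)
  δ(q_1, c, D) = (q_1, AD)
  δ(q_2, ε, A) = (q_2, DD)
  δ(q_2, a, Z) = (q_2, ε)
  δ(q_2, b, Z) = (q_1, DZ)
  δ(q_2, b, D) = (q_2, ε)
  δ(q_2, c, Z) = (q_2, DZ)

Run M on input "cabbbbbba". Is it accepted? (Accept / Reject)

(q_0, cabbbbbba, Z)
  read c, top Z: go to q_0, push AAZ → (q_0, abbbbbba, AAZ)
  read a, top A: go to q_2, push AA → (q_2, bbbbbba, AAAZ)
  ε-move, top A: go to q_2, push DD → (q_2, bbbbbba, DDAAZ)
  read b, top D: go to q_2, push ε → (q_2, bbbbba, DAAZ)
  read b, top D: go to q_2, push ε → (q_2, bbbba, AAZ)
  ε-move, top A: go to q_2, push DD → (q_2, bbbba, DDAZ)
  read b, top D: go to q_2, push ε → (q_2, bbba, DAZ)
  read b, top D: go to q_2, push ε → (q_2, bba, AZ)
  ε-move, top A: go to q_2, push DD → (q_2, bba, DDZ)
  read b, top D: go to q_2, push ε → (q_2, ba, DZ)
  read b, top D: go to q_2, push ε → (q_2, a, Z)
  read a, top Z: go to q_2, push ε → (q_2, ε, ε)
All input consumed and the stack is empty.

Accept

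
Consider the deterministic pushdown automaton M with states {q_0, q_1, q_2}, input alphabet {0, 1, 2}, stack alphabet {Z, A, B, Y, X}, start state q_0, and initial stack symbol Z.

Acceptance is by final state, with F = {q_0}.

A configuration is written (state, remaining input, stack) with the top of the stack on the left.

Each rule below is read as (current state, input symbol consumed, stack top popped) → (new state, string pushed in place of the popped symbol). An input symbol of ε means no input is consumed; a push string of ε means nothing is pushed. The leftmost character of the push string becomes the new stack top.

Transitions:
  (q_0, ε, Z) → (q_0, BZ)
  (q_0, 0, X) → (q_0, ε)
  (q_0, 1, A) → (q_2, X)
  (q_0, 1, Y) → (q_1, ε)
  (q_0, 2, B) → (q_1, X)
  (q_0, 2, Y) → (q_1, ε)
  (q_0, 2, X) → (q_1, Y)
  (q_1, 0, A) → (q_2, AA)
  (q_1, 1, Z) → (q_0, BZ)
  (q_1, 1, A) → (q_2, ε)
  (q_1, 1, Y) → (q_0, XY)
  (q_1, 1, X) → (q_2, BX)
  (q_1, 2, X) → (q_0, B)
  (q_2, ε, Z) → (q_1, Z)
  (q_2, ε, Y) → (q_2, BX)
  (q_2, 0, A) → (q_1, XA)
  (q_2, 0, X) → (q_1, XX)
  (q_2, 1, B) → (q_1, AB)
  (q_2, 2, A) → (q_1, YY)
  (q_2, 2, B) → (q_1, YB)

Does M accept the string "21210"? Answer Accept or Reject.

(q_0, 21210, Z) ⊢ (q_0, 21210, BZ) ⊢ (q_1, 1210, XZ) ⊢ (q_2, 210, BXZ) ⊢ (q_1, 10, YBXZ) ⊢ (q_0, 0, XYBXZ) ⊢ (q_0, ε, YBXZ)
All input consumed; state q_0 ∈ F.

Accept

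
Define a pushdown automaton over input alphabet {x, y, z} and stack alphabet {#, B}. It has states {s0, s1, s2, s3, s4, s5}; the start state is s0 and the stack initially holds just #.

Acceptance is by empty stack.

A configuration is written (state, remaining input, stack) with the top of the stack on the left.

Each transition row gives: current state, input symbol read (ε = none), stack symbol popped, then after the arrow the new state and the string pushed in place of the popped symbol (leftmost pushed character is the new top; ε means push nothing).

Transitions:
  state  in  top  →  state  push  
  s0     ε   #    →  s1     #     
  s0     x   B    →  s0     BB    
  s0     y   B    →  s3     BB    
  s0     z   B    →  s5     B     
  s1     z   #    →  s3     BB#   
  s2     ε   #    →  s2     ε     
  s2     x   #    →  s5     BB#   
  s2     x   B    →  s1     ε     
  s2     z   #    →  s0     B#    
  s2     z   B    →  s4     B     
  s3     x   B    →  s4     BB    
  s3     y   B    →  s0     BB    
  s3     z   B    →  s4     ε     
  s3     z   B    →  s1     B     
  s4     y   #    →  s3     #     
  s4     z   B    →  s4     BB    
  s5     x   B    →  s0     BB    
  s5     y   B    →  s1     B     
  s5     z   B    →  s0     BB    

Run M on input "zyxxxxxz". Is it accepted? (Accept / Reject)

No computation consumes all input and empties the stack.

Reject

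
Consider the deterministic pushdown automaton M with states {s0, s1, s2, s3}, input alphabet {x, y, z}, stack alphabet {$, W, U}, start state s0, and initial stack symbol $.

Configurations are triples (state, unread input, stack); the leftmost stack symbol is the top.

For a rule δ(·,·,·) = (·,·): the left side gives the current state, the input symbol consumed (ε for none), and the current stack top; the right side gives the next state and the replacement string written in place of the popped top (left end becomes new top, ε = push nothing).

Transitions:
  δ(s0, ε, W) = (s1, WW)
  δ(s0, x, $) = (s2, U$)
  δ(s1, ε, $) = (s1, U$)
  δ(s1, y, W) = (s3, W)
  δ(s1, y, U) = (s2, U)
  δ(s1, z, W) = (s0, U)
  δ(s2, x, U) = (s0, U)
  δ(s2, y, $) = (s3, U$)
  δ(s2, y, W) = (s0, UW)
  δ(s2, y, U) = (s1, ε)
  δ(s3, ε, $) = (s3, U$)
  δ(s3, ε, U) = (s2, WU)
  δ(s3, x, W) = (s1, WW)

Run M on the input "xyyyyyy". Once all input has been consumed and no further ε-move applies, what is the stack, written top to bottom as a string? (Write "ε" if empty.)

(s0, xyyyyyy, $)
  read x, top $: go to s2, push U$ → (s2, yyyyyy, U$)
  read y, top U: go to s1, push ε → (s1, yyyyy, $)
  ε-move, top $: go to s1, push U$ → (s1, yyyyy, U$)
  read y, top U: go to s2, push U → (s2, yyyy, U$)
  read y, top U: go to s1, push ε → (s1, yyy, $)
  ε-move, top $: go to s1, push U$ → (s1, yyy, U$)
  read y, top U: go to s2, push U → (s2, yy, U$)
  read y, top U: go to s1, push ε → (s1, y, $)
  ε-move, top $: go to s1, push U$ → (s1, y, U$)
  read y, top U: go to s2, push U → (s2, ε, U$)
All input consumed in state s2 with stack U$.

U$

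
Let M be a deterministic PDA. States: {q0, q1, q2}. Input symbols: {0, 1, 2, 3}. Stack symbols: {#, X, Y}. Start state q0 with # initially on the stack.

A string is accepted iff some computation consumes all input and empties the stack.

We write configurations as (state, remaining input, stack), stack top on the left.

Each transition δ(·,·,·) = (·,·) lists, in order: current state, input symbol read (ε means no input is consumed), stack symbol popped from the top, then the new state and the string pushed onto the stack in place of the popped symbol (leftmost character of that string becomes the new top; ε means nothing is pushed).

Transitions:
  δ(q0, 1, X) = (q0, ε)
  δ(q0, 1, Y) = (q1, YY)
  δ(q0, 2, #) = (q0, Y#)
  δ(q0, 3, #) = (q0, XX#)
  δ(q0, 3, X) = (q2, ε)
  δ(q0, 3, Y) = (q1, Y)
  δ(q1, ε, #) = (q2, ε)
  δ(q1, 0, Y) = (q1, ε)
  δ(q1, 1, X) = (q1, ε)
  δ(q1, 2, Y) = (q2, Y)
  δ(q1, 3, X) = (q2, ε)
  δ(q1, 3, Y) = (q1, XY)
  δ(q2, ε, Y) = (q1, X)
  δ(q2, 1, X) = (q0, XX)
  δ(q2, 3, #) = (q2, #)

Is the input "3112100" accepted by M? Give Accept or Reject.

Accept

(q0, 3112100, #)
  read 3, top #: go to q0, push XX# → (q0, 112100, XX#)
  read 1, top X: go to q0, push ε → (q0, 12100, X#)
  read 1, top X: go to q0, push ε → (q0, 2100, #)
  read 2, top #: go to q0, push Y# → (q0, 100, Y#)
  read 1, top Y: go to q1, push YY → (q1, 00, YY#)
  read 0, top Y: go to q1, push ε → (q1, 0, Y#)
  read 0, top Y: go to q1, push ε → (q1, ε, #)
  ε-move, top #: go to q2, push ε → (q2, ε, ε)
All input consumed and the stack is empty.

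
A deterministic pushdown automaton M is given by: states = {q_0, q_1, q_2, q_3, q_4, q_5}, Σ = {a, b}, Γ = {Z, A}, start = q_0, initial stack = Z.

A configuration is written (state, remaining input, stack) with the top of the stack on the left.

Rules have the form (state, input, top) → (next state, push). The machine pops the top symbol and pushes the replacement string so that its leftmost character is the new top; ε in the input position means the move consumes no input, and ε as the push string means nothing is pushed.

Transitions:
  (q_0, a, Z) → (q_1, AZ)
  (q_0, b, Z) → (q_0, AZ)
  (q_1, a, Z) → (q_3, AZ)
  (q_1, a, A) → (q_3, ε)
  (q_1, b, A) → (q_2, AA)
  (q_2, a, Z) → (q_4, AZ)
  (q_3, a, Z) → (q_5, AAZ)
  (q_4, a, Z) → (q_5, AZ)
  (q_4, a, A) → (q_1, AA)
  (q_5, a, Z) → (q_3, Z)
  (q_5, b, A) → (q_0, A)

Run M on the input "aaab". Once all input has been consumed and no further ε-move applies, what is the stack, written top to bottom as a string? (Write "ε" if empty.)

AAZ

(q_0, aaab, Z) ⊢ (q_1, aab, AZ) ⊢ (q_3, ab, Z) ⊢ (q_5, b, AAZ) ⊢ (q_0, ε, AAZ)
All input consumed in state q_0 with stack AAZ.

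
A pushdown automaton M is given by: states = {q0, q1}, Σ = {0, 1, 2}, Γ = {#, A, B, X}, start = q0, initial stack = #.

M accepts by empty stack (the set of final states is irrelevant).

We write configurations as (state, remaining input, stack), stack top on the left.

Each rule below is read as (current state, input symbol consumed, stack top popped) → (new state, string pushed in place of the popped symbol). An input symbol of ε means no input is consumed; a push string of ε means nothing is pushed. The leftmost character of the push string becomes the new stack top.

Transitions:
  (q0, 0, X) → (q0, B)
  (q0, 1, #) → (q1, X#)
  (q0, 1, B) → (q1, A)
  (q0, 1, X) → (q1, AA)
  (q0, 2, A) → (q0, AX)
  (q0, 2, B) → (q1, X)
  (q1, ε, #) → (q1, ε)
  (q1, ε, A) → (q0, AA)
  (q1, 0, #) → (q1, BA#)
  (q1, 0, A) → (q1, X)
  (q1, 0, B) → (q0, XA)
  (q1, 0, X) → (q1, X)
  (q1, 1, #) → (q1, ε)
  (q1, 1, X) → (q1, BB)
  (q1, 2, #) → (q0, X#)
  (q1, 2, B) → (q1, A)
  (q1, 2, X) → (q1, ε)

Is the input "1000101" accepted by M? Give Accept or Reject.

Reject

No computation consumes all input and empties the stack.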